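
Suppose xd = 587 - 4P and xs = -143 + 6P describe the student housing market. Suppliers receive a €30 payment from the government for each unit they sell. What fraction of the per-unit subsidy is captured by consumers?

Consumer share = 0.6

Pre-subsidy: 587 - 4P = -143 + 6P gives P* = 73, x* = 295.
With the subsidy, sellers receive Ps = Pb + 30 for each unit, where Pb is the price buyers pay.
Supply in terms of Pb becomes xs = -143 + 6(Pb + 30) = 37 + 6Pb. Setting this equal to demand: 587 - 4Pb = 37 + 6Pb, so Pb = 55.
Sellers receive Ps = 55 + 30 = 85; x' = 587 − 4·55 = 367.
Buyers' price falls by P* − Pb = 73 − 55 = 18; sellers' price rises by Ps − P* = 85 − 73 = 12.
So consumers capture 18/30 = 0.6 of each unit of subsidy.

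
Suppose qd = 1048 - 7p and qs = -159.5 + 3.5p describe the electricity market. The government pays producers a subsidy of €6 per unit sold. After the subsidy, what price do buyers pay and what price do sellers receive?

Pre-subsidy: 1048 - 7p = -159.5 + 3.5p gives p* = 115, q* = 243.
With the subsidy, sellers receive ps = pb + 6 for each unit, where pb is the price buyers pay.
Supply in terms of pb becomes qs = -159.5 + 3.5(pb + 6) = -138.5 + 3.5pb. Setting this equal to demand: 1048 - 7pb = -138.5 + 3.5pb, so pb = 113.
Sellers receive ps = 113 + 6 = 119; q' = 1048 − 7·113 = 257.

Buyers pay €113; sellers receive €119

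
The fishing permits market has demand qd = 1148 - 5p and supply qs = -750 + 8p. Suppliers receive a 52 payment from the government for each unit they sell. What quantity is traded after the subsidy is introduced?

q' = 578

Pre-subsidy: 1148 - 5p = -750 + 8p gives p* = 146, q* = 418.
With the subsidy, sellers receive ps = pb + 52 for each unit, where pb is the price buyers pay.
Supply in terms of pb becomes qs = -750 + 8(pb + 52) = -334 + 8pb. Setting this equal to demand: 1148 - 5pb = -334 + 8pb, so pb = 114.
Sellers receive ps = 114 + 52 = 166; q' = 1148 − 5·114 = 578.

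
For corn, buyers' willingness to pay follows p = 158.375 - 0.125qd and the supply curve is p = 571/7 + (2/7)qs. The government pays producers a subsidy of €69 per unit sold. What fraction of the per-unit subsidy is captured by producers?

Producer share = 16/23

Pre-subsidy: 158.375 - 0.125q = 571/7 + (2/7)q gives q* = 187 and p* = 135.
With the subsidy, sellers receive ps = pb + 69 for each unit, where pb is the price buyers pay.
On the curves, pb = 158.375 - 0.125q and ps = 571/7 + (2/7)q; the wedge ps − pb = 69 gives 571/7 + (2/7)q − (158.375 - 0.125q) = 69, so q' = 355.
Then pb = 158.375 − 0.125·355 = 114 and ps = 571/7 + (2/7)·355 = 183.
Buyers' price falls by p* − pb = 135 − 114 = 21; sellers' price rises by ps − p* = 183 − 135 = 48.
So producers capture 48/69 = 16/23 of each unit of subsidy.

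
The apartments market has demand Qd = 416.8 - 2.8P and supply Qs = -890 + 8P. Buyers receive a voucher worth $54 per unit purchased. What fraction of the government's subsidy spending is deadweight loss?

Pre-subsidy: 416.8 - 2.8P = -890 + 8P gives P* = 121, Q* = 78.
With the rebate, buyers effectively pay Pb = Ps − 54, where Ps is the price sellers receive.
Demand in terms of Ps becomes Qd = 416.8 − 2.8(Ps − 54) = 568 - 2.8Ps. Setting this equal to supply: 568 - 2.8Ps = -890 + 8Ps, so Ps = 135.
Buyers pay Pb = 135 − 54 = 81; Q' = -890 + 8·135 = 190.
ΔCS = ½(78 + 190)(121 − 81) = 5360; ΔPS = ½(78 + 190)(135 − 121) = 1876.
Government spending = 54 × 190 = 10260.
DWL = ½ × 54 × (190 − 78) = 3024; fraction = 3024 / 10260 = 28/95.

DWL / government spending = 28/95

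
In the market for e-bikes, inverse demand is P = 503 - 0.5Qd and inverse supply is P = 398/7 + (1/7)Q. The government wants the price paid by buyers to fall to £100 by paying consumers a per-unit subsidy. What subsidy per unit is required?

Required subsidy s = £72 per unit

At a buyer price of 100, quantity demanded is 1006 − 2·100 = 806.
Sellers supply 806 only when they receive Ps = 398/7 + (1/7)·806 = 172.
s = Ps − Pb = 172 − 100 = 72.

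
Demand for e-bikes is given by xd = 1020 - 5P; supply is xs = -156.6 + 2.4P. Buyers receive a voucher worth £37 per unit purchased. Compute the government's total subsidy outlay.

Government cost = £10545

Pre-subsidy: 1020 - 5P = -156.6 + 2.4P gives P* = 159, x* = 225.
With the rebate, buyers effectively pay Pb = Ps − 37, where Ps is the price sellers receive.
Demand in terms of Ps becomes xd = 1020 − 5(Ps − 37) = 1205 - 5Ps. Setting this equal to supply: 1205 - 5Ps = -156.6 + 2.4Ps, so Ps = 184.
Buyers pay Pb = 184 − 37 = 147; x' = -156.6 + 2.4·184 = 285.
Government outlay = subsidy × quantity = 37 × 285 = 10545.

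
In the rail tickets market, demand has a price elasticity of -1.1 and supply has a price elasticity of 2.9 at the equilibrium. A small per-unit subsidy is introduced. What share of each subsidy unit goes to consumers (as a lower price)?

Consumer share = 0.725

For a small subsidy around the equilibrium, the benefit split depends on the relative slopes, which at a point are proportional to the elasticities.
Buyer share = εs/(εs + |εd|) = 2.9/(2.9 + 1.1) = 0.725; seller share = |εd|/(εs + |εd|) = 0.275.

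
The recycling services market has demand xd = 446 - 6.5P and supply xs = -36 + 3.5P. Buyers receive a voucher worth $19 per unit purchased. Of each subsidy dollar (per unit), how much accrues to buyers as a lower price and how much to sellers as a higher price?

Buyers gain $6.65 per unit; sellers gain $12.35 per unit

Pre-subsidy: 446 - 6.5P = -36 + 3.5P gives P* = 48.2, x* = 132.7.
With the rebate, buyers effectively pay Pb = Ps − 19, where Ps is the price sellers receive.
Demand in terms of Ps becomes xd = 446 − 6.5(Ps − 19) = 569.5 - 6.5Ps. Setting this equal to supply: 569.5 - 6.5Ps = -36 + 3.5Ps, so Ps = 60.55.
Buyers pay Pb = 60.55 − 19 = 41.55; x' = -36 + 3.5·60.55 = 175.925.
Buyers' price falls by P* − Pb = 48.2 − 41.55 = 6.65; sellers' price rises by Ps − P* = 60.55 − 48.2 = 12.35.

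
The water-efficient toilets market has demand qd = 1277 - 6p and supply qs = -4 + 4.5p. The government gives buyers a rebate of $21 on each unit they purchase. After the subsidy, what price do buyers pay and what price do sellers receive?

Buyers pay $113; sellers receive $134

Pre-subsidy: 1277 - 6p = -4 + 4.5p gives p* = 122, q* = 545.
With the rebate, buyers effectively pay pb = ps − 21, where ps is the price sellers receive.
Demand in terms of ps becomes qd = 1277 − 6(ps − 21) = 1403 - 6ps. Setting this equal to supply: 1403 - 6ps = -4 + 4.5ps, so ps = 134.
Buyers pay pb = 134 − 21 = 113; q' = -4 + 4.5·134 = 599.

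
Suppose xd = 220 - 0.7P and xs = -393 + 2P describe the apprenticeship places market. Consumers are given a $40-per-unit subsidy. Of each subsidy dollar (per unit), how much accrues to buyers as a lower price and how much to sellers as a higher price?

Buyers gain 800/27 per unit; sellers gain 280/27 per unit

Pre-subsidy: 220 - 0.7P = -393 + 2P gives P* = 6130/27, x* = 1649/27.
With the rebate, buyers effectively pay Pb = Ps − 40, where Ps is the price sellers receive.
Demand in terms of Ps becomes xd = 220 − 0.7(Ps − 40) = 248 - 0.7Ps. Setting this equal to supply: 248 - 0.7Ps = -393 + 2Ps, so Ps = 6410/27.
Buyers pay Pb = 6410/27 − 40 = 5330/27; x' = -393 + 2·(6410/27) = 2209/27.
Buyers' price falls by P* − Pb = 6130/27 − 5330/27 = 800/27; sellers' price rises by Ps − P* = 6410/27 − 6130/27 = 280/27.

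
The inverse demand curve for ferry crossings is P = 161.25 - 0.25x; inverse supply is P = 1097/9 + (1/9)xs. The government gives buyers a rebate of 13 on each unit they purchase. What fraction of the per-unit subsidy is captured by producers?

Producer share = 4/13

Pre-subsidy: 161.25 - 0.25x = 1097/9 + (1/9)x gives x* = 109 and P* = 134.
With the rebate, buyers effectively pay Pb = Ps − 13, where Ps is the price sellers receive.
On the curves, Pb = 161.25 - 0.25x and Ps = 1097/9 + (1/9)x; the wedge Ps − Pb = 13 gives 1097/9 + (1/9)x − (161.25 - 0.25x) = 13, so x' = 145.
Then Pb = 161.25 − 0.25·145 = 125 and Ps = 1097/9 + (1/9)·145 = 138.
Buyers' price falls by P* − Pb = 134 − 125 = 9; sellers' price rises by Ps − P* = 138 − 134 = 4.
So producers capture 4/13 = 4/13 of each unit of subsidy.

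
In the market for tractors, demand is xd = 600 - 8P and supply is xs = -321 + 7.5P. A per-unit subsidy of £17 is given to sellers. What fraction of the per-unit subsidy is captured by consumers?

Consumer share = 15/31

Pre-subsidy: 600 - 8P = -321 + 7.5P gives P* = 1842/31, x* = 3864/31.
With the subsidy, sellers receive Ps = Pb + 17 for each unit, where Pb is the price buyers pay.
Supply in terms of Pb becomes xs = -321 + 7.5(Pb + 17) = -193.5 + 7.5Pb. Setting this equal to demand: 600 - 8Pb = -193.5 + 7.5Pb, so Pb = 1587/31.
Sellers receive Ps = 1587/31 + 17 = 2114/31; x' = 600 − 8·(1587/31) = 5904/31.
Buyers' price falls by P* − Pb = 1842/31 − 1587/31 = 255/31; sellers' price rises by Ps − P* = 2114/31 − 1842/31 = 272/31.
So consumers capture (255/31)/17 = 15/31 of each unit of subsidy.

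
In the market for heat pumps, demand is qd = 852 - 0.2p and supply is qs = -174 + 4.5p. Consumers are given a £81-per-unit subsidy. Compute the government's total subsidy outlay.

Pre-subsidy: 852 - 0.2p = -174 + 4.5p gives p* = 10260/47, q* = 37992/47.
With the rebate, buyers effectively pay pb = ps − 81, where ps is the price sellers receive.
Demand in terms of ps becomes qd = 852 − 0.2(ps − 81) = 868.2 - 0.2ps. Setting this equal to supply: 868.2 - 0.2ps = -174 + 4.5ps, so ps = 10422/47.
Buyers pay pb = 10422/47 − 81 = 6615/47; q' = -174 + 4.5·(10422/47) = 38721/47.
Government outlay = subsidy × quantity = 81 × 38721/47 = 3136401/47.

Government cost = 3136401/47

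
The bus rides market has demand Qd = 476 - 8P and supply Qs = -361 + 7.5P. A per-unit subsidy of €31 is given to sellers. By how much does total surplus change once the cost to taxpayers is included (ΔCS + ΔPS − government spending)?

Net change in total surplus = -€1860

Pre-subsidy: 476 - 8P = -361 + 7.5P gives P* = 54, Q* = 44.
With the subsidy, sellers receive Ps = Pb + 31 for each unit, where Pb is the price buyers pay.
Supply in terms of Pb becomes Qs = -361 + 7.5(Pb + 31) = -128.5 + 7.5Pb. Setting this equal to demand: 476 - 8Pb = -128.5 + 7.5Pb, so Pb = 39.
Sellers receive Ps = 39 + 31 = 70; Q' = 476 − 8·39 = 164.
ΔCS = ½(44 + 164)(54 − 39) = 1560; ΔPS = ½(44 + 164)(70 − 54) = 1664.
Government spending = 31 × 164 = 5084.
Net change = 1560 + 1664 − 5084 = -1860. The loss equals the DWL triangle ½·31·120.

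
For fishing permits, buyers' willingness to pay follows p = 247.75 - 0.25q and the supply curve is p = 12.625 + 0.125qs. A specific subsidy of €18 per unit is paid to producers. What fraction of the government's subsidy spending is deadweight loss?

DWL / government spending = 8/225

Pre-subsidy: 247.75 - 0.25q = 12.625 + 0.125q gives q* = 627 and p* = 91.
With the subsidy, sellers receive ps = pb + 18 for each unit, where pb is the price buyers pay.
On the curves, pb = 247.75 - 0.25q and ps = 12.625 + 0.125q; the wedge ps − pb = 18 gives 12.625 + 0.125q − (247.75 - 0.25q) = 18, so q' = 675.
Then pb = 247.75 − 0.25·675 = 79 and ps = 12.625 + 0.125·675 = 97.
ΔCS = ½(627 + 675)(91 − 79) = 7812; ΔPS = ½(627 + 675)(97 − 91) = 3906.
Government spending = 18 × 675 = 12150.
DWL = ½ × 18 × (675 − 627) = 432; fraction = 432 / 12150 = 8/225.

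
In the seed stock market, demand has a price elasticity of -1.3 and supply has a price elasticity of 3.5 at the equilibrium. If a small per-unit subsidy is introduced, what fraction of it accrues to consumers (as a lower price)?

Consumer share = 35/48

For a small subsidy around the equilibrium, the benefit split depends on the relative slopes, which at a point are proportional to the elasticities.
Buyer share = εs/(εs + |εd|) = 3.5/(3.5 + 1.3) = 35/48; seller share = |εd|/(εs + |εd|) = 13/48.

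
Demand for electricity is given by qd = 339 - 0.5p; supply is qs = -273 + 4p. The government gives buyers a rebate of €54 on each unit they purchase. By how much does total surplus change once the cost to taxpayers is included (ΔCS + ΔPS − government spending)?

Net change in total surplus = -€648

Pre-subsidy: 339 - 0.5p = -273 + 4p gives p* = 136, q* = 271.
With the rebate, buyers effectively pay pb = ps − 54, where ps is the price sellers receive.
Demand in terms of ps becomes qd = 339 − 0.5(ps − 54) = 366 - 0.5ps. Setting this equal to supply: 366 - 0.5ps = -273 + 4ps, so ps = 142.
Buyers pay pb = 142 − 54 = 88; q' = -273 + 4·142 = 295.
ΔCS = ½(271 + 295)(136 − 88) = 13584; ΔPS = ½(271 + 295)(142 − 136) = 1698.
Government spending = 54 × 295 = 15930.
Net change = 13584 + 1698 − 15930 = -648. The loss equals the DWL triangle ½·54·24.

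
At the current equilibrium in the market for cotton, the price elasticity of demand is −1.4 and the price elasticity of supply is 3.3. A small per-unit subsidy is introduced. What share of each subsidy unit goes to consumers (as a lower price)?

Consumer share = 33/47

For a small subsidy around the equilibrium, the benefit split depends on the relative slopes, which at a point are proportional to the elasticities.
Buyer share = εs/(εs + |εd|) = 3.3/(3.3 + 1.4) = 33/47; seller share = |εd|/(εs + |εd|) = 14/47.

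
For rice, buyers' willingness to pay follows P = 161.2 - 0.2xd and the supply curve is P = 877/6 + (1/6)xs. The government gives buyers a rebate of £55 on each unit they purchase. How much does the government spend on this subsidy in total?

Government cost = £10505

Pre-subsidy: 161.2 - 0.2x = 877/6 + (1/6)x gives x* = 41 and P* = 153.
With the rebate, buyers effectively pay Pb = Ps − 55, where Ps is the price sellers receive.
On the curves, Pb = 161.2 - 0.2x and Ps = 877/6 + (1/6)x; the wedge Ps − Pb = 55 gives 877/6 + (1/6)x − (161.2 - 0.2x) = 55, so x' = 191.
Then Pb = 161.2 − 0.2·191 = 123 and Ps = 877/6 + (1/6)·191 = 178.
Government outlay = subsidy × quantity = 55 × 191 = 10505.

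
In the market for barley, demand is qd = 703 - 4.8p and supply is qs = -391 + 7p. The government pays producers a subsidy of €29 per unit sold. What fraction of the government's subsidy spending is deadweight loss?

DWL / government spending = 2436/20093

Pre-subsidy: 703 - 4.8p = -391 + 7p gives p* = 5470/59, q* = 15221/59.
With the subsidy, sellers receive ps = pb + 29 for each unit, where pb is the price buyers pay.
Supply in terms of pb becomes qs = -391 + 7(pb + 29) = -188 + 7pb. Setting this equal to demand: 703 - 4.8pb = -188 + 7pb, so pb = 4455/59.
Sellers receive ps = 4455/59 + 29 = 6166/59; q' = 703 − 4.8·(4455/59) = 20093/59.
ΔCS = ½(15221/59 + 20093/59)(5470/59 − 4455/59) = 17921855/3481; ΔPS = ½(15221/59 + 20093/59)(6166/59 − 5470/59) = 12289272/3481.
Government spending = 29 × 20093/59 = 582697/59.
DWL = ½ × 29 × (20093/59 − 15221/59) = 70644/59; fraction = (70644/59) / (582697/59) = 2436/20093.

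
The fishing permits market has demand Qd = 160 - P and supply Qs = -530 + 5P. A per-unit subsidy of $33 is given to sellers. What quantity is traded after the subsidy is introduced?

Q' = 72.5

Pre-subsidy: 160 - P = -530 + 5P gives P* = 115, Q* = 45.
With the subsidy, sellers receive Ps = Pb + 33 for each unit, where Pb is the price buyers pay.
Supply in terms of Pb becomes Qs = -530 + 5(Pb + 33) = -365 + 5Pb. Setting this equal to demand: 160 - Pb = -365 + 5Pb, so Pb = 87.5.
Sellers receive Ps = 87.5 + 33 = 120.5; Q' = 160 − 1·87.5 = 72.5.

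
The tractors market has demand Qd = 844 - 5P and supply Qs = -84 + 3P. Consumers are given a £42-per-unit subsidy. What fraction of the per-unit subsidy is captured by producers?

Producer share = 0.625

Pre-subsidy: 844 - 5P = -84 + 3P gives P* = 116, Q* = 264.
With the rebate, buyers effectively pay Pb = Ps − 42, where Ps is the price sellers receive.
Demand in terms of Ps becomes Qd = 844 − 5(Ps − 42) = 1054 - 5Ps. Setting this equal to supply: 1054 - 5Ps = -84 + 3Ps, so Ps = 142.25.
Buyers pay Pb = 142.25 − 42 = 100.25; Q' = -84 + 3·142.25 = 342.75.
Buyers' price falls by P* − Pb = 116 − 100.25 = 15.75; sellers' price rises by Ps − P* = 142.25 − 116 = 26.25.
So producers capture 26.25/42 = 0.625 of each unit of subsidy.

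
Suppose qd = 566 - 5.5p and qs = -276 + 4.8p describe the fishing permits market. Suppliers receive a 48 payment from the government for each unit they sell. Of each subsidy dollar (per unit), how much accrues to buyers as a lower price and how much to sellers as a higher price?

Pre-subsidy: 566 - 5.5p = -276 + 4.8p gives p* = 8420/103, q* = 11988/103.
With the subsidy, sellers receive ps = pb + 48 for each unit, where pb is the price buyers pay.
Supply in terms of pb becomes qs = -276 + 4.8(pb + 48) = -45.6 + 4.8pb. Setting this equal to demand: 566 - 5.5pb = -45.6 + 4.8pb, so pb = 6116/103.
Sellers receive ps = 6116/103 + 48 = 11060/103; q' = 566 − 5.5·(6116/103) = 24660/103.
Buyers' price falls by p* − pb = 8420/103 − 6116/103 = 2304/103; sellers' price rises by ps − p* = 11060/103 − 8420/103 = 2640/103.

Buyers gain 2304/103 per unit; sellers gain 2640/103 per unit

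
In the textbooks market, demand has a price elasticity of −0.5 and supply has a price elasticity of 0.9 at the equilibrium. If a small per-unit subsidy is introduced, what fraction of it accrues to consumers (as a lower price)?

For a small subsidy around the equilibrium, the benefit split depends on the relative slopes, which at a point are proportional to the elasticities.
Buyer share = εs/(εs + |εd|) = 0.9/(0.9 + 0.5) = 9/14; seller share = |εd|/(εs + |εd|) = 5/14.

Consumer share = 9/14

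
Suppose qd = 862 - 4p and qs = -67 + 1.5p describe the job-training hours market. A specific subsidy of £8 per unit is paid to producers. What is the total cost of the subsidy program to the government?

Pre-subsidy: 862 - 4p = -67 + 1.5p gives p* = 1858/11, q* = 2050/11.
With the subsidy, sellers receive ps = pb + 8 for each unit, where pb is the price buyers pay.
Supply in terms of pb becomes qs = -67 + 1.5(pb + 8) = -55 + 1.5pb. Setting this equal to demand: 862 - 4pb = -55 + 1.5pb, so pb = 1834/11.
Sellers receive ps = 1834/11 + 8 = 1922/11; q' = 862 − 4·(1834/11) = 2146/11.
Government outlay = subsidy × quantity = 8 × 2146/11 = 17168/11.

Government cost = 17168/11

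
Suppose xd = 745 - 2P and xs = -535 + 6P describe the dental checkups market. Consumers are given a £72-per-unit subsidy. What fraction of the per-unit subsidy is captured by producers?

Producer share = 0.25

Pre-subsidy: 745 - 2P = -535 + 6P gives P* = 160, x* = 425.
With the rebate, buyers effectively pay Pb = Ps − 72, where Ps is the price sellers receive.
Demand in terms of Ps becomes xd = 745 − 2(Ps − 72) = 889 - 2Ps. Setting this equal to supply: 889 - 2Ps = -535 + 6Ps, so Ps = 178.
Buyers pay Pb = 178 − 72 = 106; x' = -535 + 6·178 = 533.
Buyers' price falls by P* − Pb = 160 − 106 = 54; sellers' price rises by Ps − P* = 178 − 160 = 18.
So producers capture 18/72 = 0.25 of each unit of subsidy.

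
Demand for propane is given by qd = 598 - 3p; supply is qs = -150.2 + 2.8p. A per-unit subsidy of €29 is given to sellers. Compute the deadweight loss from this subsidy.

Deadweight loss = €609

Pre-subsidy: 598 - 3p = -150.2 + 2.8p gives p* = 129, q* = 211.
With the subsidy, sellers receive ps = pb + 29 for each unit, where pb is the price buyers pay.
Supply in terms of pb becomes qs = -150.2 + 2.8(pb + 29) = -69 + 2.8pb. Setting this equal to demand: 598 - 3pb = -69 + 2.8pb, so pb = 115.
Sellers receive ps = 115 + 29 = 144; q' = 598 − 3·115 = 253.
The subsidy expands output by 253 − 211 = 42 past the efficient level; on those units the gap between marginal cost and willingness to pay runs from 0 up to 29.
DWL = ½ × 29 × 42 = 609.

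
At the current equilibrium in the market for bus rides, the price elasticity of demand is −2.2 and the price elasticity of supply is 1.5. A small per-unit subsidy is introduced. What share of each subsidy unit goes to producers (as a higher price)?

For a small subsidy around the equilibrium, the benefit split depends on the relative slopes, which at a point are proportional to the elasticities.
Buyer share = εs/(εs + |εd|) = 1.5/(1.5 + 2.2) = 15/37; seller share = |εd|/(εs + |εd|) = 22/37.
So producers capture 22/37 of the subsidy.

Producer share = 22/37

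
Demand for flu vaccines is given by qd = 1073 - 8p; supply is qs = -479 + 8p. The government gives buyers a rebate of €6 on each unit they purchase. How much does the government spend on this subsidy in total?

Pre-subsidy: 1073 - 8p = -479 + 8p gives p* = 97, q* = 297.
With the rebate, buyers effectively pay pb = ps − 6, where ps is the price sellers receive.
Demand in terms of ps becomes qd = 1073 − 8(ps − 6) = 1121 - 8ps. Setting this equal to supply: 1121 - 8ps = -479 + 8ps, so ps = 100.
Buyers pay pb = 100 − 6 = 94; q' = -479 + 8·100 = 321.
Government outlay = subsidy × quantity = 6 × 321 = 1926.

Government cost = €1926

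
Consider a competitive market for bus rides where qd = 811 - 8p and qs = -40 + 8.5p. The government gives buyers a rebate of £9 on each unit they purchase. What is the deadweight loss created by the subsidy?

Deadweight loss = 1836/11

Pre-subsidy: 811 - 8p = -40 + 8.5p gives p* = 1702/33, q* = 13147/33.
With the rebate, buyers effectively pay pb = ps − 9, where ps is the price sellers receive.
Demand in terms of ps becomes qd = 811 − 8(ps − 9) = 883 - 8ps. Setting this equal to supply: 883 - 8ps = -40 + 8.5ps, so ps = 1846/33.
Buyers pay pb = 1846/33 − 9 = 1549/33; q' = -40 + 8.5·(1846/33) = 14371/33.
The subsidy expands output by 14371/33 − 13147/33 = 408/11 past the efficient level; on those units the gap between marginal cost and willingness to pay runs from 0 up to 9.
DWL = ½ × 9 × 408/11 = 1836/11.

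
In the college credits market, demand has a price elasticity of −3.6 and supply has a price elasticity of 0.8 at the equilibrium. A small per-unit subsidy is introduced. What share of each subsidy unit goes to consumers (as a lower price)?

Consumer share = 2/11

For a small subsidy around the equilibrium, the benefit split depends on the relative slopes, which at a point are proportional to the elasticities.
Buyer share = εs/(εs + |εd|) = 0.8/(0.8 + 3.6) = 2/11; seller share = |εd|/(εs + |εd|) = 9/11.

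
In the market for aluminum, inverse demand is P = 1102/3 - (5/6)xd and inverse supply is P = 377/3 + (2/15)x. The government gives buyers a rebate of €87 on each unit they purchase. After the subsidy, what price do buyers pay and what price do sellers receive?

Buyers pay €84; sellers receive €171

Pre-subsidy: 1102/3 - (5/6)x = 377/3 + (2/15)x gives x* = 250 and P* = 159.
With the rebate, buyers effectively pay Pb = Ps − 87, where Ps is the price sellers receive.
On the curves, Pb = 1102/3 - (5/6)x and Ps = 377/3 + (2/15)x; the wedge Ps − Pb = 87 gives 377/3 + (2/15)x − (1102/3 - (5/6)x) = 87, so x' = 340.
Then Pb = 1102/3 − (5/6)·340 = 84 and Ps = 377/3 + (2/15)·340 = 171.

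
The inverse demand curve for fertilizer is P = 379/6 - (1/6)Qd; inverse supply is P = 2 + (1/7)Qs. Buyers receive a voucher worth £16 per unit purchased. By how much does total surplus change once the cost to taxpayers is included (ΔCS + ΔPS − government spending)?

Net change in total surplus = -5376/13

Pre-subsidy: 379/6 - (1/6)Q = 2 + (1/7)Q gives Q* = 2569/13 and P* = 393/13.
With the rebate, buyers effectively pay Pb = Ps − 16, where Ps is the price sellers receive.
On the curves, Pb = 379/6 - (1/6)Q and Ps = 2 + (1/7)Q; the wedge Ps − Pb = 16 gives 2 + (1/7)Q − (379/6 - (1/6)Q) = 16, so Q' = 3241/13.
Then Pb = 379/6 − (1/6)·(3241/13) = 281/13 and Ps = 2 + (1/7)·(3241/13) = 489/13.
ΔCS = ½(2569/13 + 3241/13)(393/13 − 281/13) = 325360/169; ΔPS = ½(2569/13 + 3241/13)(489/13 − 393/13) = 278880/169.
Government spending = 16 × 3241/13 = 51856/13.
Net change = 325360/169 + 278880/169 − 51856/13 = -5376/13. The loss equals the DWL triangle ½·16·672/13.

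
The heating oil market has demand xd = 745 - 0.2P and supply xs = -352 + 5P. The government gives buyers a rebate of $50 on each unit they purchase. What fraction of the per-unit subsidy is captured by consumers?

Pre-subsidy: 745 - 0.2P = -352 + 5P gives P* = 5485/26, x* = 18273/26.
With the rebate, buyers effectively pay Pb = Ps − 50, where Ps is the price sellers receive.
Demand in terms of Ps becomes xd = 745 − 0.2(Ps − 50) = 755 - 0.2Ps. Setting this equal to supply: 755 - 0.2Ps = -352 + 5Ps, so Ps = 5535/26.
Buyers pay Pb = 5535/26 − 50 = 4235/26; x' = -352 + 5·(5535/26) = 18523/26.
Buyers' price falls by P* − Pb = 5485/26 − 4235/26 = 625/13; sellers' price rises by Ps − P* = 5535/26 − 5485/26 = 25/13.
So consumers capture (625/13)/50 = 25/26 of each unit of subsidy.

Consumer share = 25/26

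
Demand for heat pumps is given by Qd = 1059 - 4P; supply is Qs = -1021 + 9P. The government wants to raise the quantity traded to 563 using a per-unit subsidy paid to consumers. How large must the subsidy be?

Required subsidy s = 52 per unit

At Q = 563, invert demand for the buyer price: Pb = (1059 − 563)/4 = 124; invert supply for the seller price: Ps = (563 − (-1021))/9 = 176.
The subsidy must fill the gap: s = Ps − Pb = 176 − 124 = 52.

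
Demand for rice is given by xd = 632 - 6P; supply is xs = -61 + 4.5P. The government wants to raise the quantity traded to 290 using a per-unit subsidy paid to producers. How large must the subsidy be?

At x = 290, invert demand for the buyer price: Pb = (632 − 290)/6 = 57; invert supply for the seller price: Ps = (290 − (-61))/4.5 = 78.
The subsidy must fill the gap: s = Ps − Pb = 78 − 57 = 21.

Required subsidy s = 21 per unit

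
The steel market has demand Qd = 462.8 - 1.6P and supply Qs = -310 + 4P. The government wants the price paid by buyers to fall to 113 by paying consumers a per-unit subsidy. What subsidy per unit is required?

At a buyer price of 113, quantity demanded is 462.8 − 1.6·113 = 282.
Sellers supply 282 only when they receive Ps with -310 + 4·Ps = 282, i.e. Ps = 148.
s = Ps − Pb = 148 − 113 = 35.

Required subsidy s = 35 per unit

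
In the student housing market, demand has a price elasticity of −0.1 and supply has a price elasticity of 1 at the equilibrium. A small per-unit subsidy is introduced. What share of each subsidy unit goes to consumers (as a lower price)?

For a small subsidy around the equilibrium, the benefit split depends on the relative slopes, which at a point are proportional to the elasticities.
Buyer share = εs/(εs + |εd|) = 1/(1 + 0.1) = 10/11; seller share = |εd|/(εs + |εd|) = 1/11.

Consumer share = 10/11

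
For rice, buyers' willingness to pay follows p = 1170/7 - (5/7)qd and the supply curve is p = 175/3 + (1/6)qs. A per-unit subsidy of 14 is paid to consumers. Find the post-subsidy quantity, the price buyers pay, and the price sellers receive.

q' = 5158/37; buyers pay 2500/37; sellers receive 3018/37

Pre-subsidy: 1170/7 - (5/7)q = 175/3 + (1/6)q gives q* = 4570/37 and p* = 2920/37.
With the rebate, buyers effectively pay pb = ps − 14, where ps is the price sellers receive.
On the curves, pb = 1170/7 - (5/7)q and ps = 175/3 + (1/6)q; the wedge ps − pb = 14 gives 175/3 + (1/6)q − (1170/7 - (5/7)q) = 14, so q' = 5158/37.
Then pb = 1170/7 − (5/7)·(5158/37) = 2500/37 and ps = 175/3 + (1/6)·(5158/37) = 3018/37.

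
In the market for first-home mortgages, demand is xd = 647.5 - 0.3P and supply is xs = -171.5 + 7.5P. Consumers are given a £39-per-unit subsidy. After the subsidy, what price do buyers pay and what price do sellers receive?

Pre-subsidy: 647.5 - 0.3P = -171.5 + 7.5P gives P* = 105, x* = 616.
With the rebate, buyers effectively pay Pb = Ps − 39, where Ps is the price sellers receive.
Demand in terms of Ps becomes xd = 647.5 − 0.3(Ps − 39) = 659.2 - 0.3Ps. Setting this equal to supply: 659.2 - 0.3Ps = -171.5 + 7.5Ps, so Ps = 106.5.
Buyers pay Pb = 106.5 − 39 = 67.5; x' = -171.5 + 7.5·106.5 = 627.25.

Buyers pay £67.5; sellers receive £106.5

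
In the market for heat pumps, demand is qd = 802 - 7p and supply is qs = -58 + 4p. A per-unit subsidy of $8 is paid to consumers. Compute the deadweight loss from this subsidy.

Pre-subsidy: 802 - 7p = -58 + 4p gives p* = 860/11, q* = 2802/11.
With the rebate, buyers effectively pay pb = ps − 8, where ps is the price sellers receive.
Demand in terms of ps becomes qd = 802 − 7(ps − 8) = 858 - 7ps. Setting this equal to supply: 858 - 7ps = -58 + 4ps, so ps = 916/11.
Buyers pay pb = 916/11 − 8 = 828/11; q' = -58 + 4·(916/11) = 3026/11.
The subsidy expands output by 3026/11 − 2802/11 = 224/11 past the efficient level; on those units the gap between marginal cost and willingness to pay runs from 0 up to 8.
DWL = ½ × 8 × 224/11 = 896/11.

Deadweight loss = 896/11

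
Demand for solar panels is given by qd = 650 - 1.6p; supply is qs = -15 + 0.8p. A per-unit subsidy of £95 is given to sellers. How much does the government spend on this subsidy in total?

Government cost = 73340/3

Pre-subsidy: 650 - 1.6p = -15 + 0.8p gives p* = 3325/12, q* = 620/3.
With the subsidy, sellers receive ps = pb + 95 for each unit, where pb is the price buyers pay.
Supply in terms of pb becomes qs = -15 + 0.8(pb + 95) = 61 + 0.8pb. Setting this equal to demand: 650 - 1.6pb = 61 + 0.8pb, so pb = 2945/12.
Sellers receive ps = 2945/12 + 95 = 4085/12; q' = 650 − 1.6·(2945/12) = 772/3.
Government outlay = subsidy × quantity = 95 × 772/3 = 73340/3.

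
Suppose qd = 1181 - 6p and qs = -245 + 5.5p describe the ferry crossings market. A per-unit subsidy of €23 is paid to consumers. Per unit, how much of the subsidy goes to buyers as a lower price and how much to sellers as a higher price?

Buyers gain €11 per unit; sellers gain €12 per unit

Pre-subsidy: 1181 - 6p = -245 + 5.5p gives p* = 124, q* = 437.
With the rebate, buyers effectively pay pb = ps − 23, where ps is the price sellers receive.
Demand in terms of ps becomes qd = 1181 − 6(ps − 23) = 1319 - 6ps. Setting this equal to supply: 1319 - 6ps = -245 + 5.5ps, so ps = 136.
Buyers pay pb = 136 − 23 = 113; q' = -245 + 5.5·136 = 503.
Buyers' price falls by p* − pb = 124 − 113 = 11; sellers' price rises by ps − p* = 136 − 124 = 12.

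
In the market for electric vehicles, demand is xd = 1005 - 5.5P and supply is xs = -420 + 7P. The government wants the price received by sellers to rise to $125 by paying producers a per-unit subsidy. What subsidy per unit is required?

Required subsidy s = $25 per unit

At a seller price of 125, quantity supplied is -420 + 7·125 = 455.
Buyers absorb 455 only when they pay Pb with 1005 − 5.5·Pb = 455, i.e. Pb = 100.
s = Ps − Pb = 125 − 100 = 25.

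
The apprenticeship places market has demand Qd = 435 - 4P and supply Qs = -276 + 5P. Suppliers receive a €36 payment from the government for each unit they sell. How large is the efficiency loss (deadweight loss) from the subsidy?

Pre-subsidy: 435 - 4P = -276 + 5P gives P* = 79, Q* = 119.
With the subsidy, sellers receive Ps = Pb + 36 for each unit, where Pb is the price buyers pay.
Supply in terms of Pb becomes Qs = -276 + 5(Pb + 36) = -96 + 5Pb. Setting this equal to demand: 435 - 4Pb = -96 + 5Pb, so Pb = 59.
Sellers receive Ps = 59 + 36 = 95; Q' = 435 − 4·59 = 199.
The subsidy expands output by 199 − 119 = 80 past the efficient level; on those units the gap between marginal cost and willingness to pay runs from 0 up to 36.
DWL = ½ × 36 × 80 = 1440.

Deadweight loss = €1440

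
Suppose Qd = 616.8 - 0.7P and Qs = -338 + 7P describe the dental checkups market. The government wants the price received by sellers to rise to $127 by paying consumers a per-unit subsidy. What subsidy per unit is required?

Required subsidy s = $33 per unit

At a seller price of 127, quantity supplied is -338 + 7·127 = 551.
Buyers absorb 551 only when they pay Pb with 616.8 − 0.7·Pb = 551, i.e. Pb = 94.
s = Ps − Pb = 127 − 94 = 33.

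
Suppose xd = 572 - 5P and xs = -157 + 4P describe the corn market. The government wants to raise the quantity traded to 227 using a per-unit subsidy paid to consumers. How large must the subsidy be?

At x = 227, invert demand for the buyer price: Pb = (572 − 227)/5 = 69; invert supply for the seller price: Ps = (227 − (-157))/4 = 96.
The subsidy must fill the gap: s = Ps − Pb = 96 − 69 = 27.

Required subsidy s = 27 per unit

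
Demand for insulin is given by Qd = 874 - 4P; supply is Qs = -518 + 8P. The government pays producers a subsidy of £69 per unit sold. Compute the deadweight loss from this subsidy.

Deadweight loss = £6348

Pre-subsidy: 874 - 4P = -518 + 8P gives P* = 116, Q* = 410.
With the subsidy, sellers receive Ps = Pb + 69 for each unit, where Pb is the price buyers pay.
Supply in terms of Pb becomes Qs = -518 + 8(Pb + 69) = 34 + 8Pb. Setting this equal to demand: 874 - 4Pb = 34 + 8Pb, so Pb = 70.
Sellers receive Ps = 70 + 69 = 139; Q' = 874 − 4·70 = 594.
The subsidy expands output by 594 − 410 = 184 past the efficient level; on those units the gap between marginal cost and willingness to pay runs from 0 up to 69.
DWL = ½ × 69 × 184 = 6348.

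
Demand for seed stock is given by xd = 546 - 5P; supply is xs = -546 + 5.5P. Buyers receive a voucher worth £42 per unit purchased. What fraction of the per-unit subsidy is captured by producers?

Producer share = 10/21

Pre-subsidy: 546 - 5P = -546 + 5.5P gives P* = 104, x* = 26.
With the rebate, buyers effectively pay Pb = Ps − 42, where Ps is the price sellers receive.
Demand in terms of Ps becomes xd = 546 − 5(Ps − 42) = 756 - 5Ps. Setting this equal to supply: 756 - 5Ps = -546 + 5.5Ps, so Ps = 124.
Buyers pay Pb = 124 − 42 = 82; x' = -546 + 5.5·124 = 136.
Buyers' price falls by P* − Pb = 104 − 82 = 22; sellers' price rises by Ps − P* = 124 − 104 = 20.
So producers capture 20/42 = 10/21 of each unit of subsidy.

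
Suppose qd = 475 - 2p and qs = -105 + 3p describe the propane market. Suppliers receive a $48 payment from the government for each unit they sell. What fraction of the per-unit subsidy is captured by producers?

Producer share = 0.4

Pre-subsidy: 475 - 2p = -105 + 3p gives p* = 116, q* = 243.
With the subsidy, sellers receive ps = pb + 48 for each unit, where pb is the price buyers pay.
Supply in terms of pb becomes qs = -105 + 3(pb + 48) = 39 + 3pb. Setting this equal to demand: 475 - 2pb = 39 + 3pb, so pb = 87.2.
Sellers receive ps = 87.2 + 48 = 135.2; q' = 475 − 2·87.2 = 300.6.
Buyers' price falls by p* − pb = 116 − 87.2 = 28.8; sellers' price rises by ps − p* = 135.2 − 116 = 19.2.
So producers capture 19.2/48 = 0.4 of each unit of subsidy.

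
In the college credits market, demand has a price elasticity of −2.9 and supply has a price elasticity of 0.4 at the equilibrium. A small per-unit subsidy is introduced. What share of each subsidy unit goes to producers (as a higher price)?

Producer share = 29/33

For a small subsidy around the equilibrium, the benefit split depends on the relative slopes, which at a point are proportional to the elasticities.
Buyer share = εs/(εs + |εd|) = 0.4/(0.4 + 2.9) = 4/33; seller share = |εd|/(εs + |εd|) = 29/33.
So producers capture 29/33 of the subsidy.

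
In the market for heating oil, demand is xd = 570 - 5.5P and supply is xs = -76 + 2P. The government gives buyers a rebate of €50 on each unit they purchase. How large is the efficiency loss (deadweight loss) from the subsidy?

Deadweight loss = 5500/3

Pre-subsidy: 570 - 5.5P = -76 + 2P gives P* = 1292/15, x* = 1444/15.
With the rebate, buyers effectively pay Pb = Ps − 50, where Ps is the price sellers receive.
Demand in terms of Ps becomes xd = 570 − 5.5(Ps − 50) = 845 - 5.5Ps. Setting this equal to supply: 845 - 5.5Ps = -76 + 2Ps, so Ps = 122.8.
Buyers pay Pb = 122.8 − 50 = 72.8; x' = -76 + 2·122.8 = 169.6.
The subsidy expands output by 169.6 − 1444/15 = 220/3 past the efficient level; on those units the gap between marginal cost and willingness to pay runs from 0 up to 50.
DWL = ½ × 50 × 220/3 = 5500/3.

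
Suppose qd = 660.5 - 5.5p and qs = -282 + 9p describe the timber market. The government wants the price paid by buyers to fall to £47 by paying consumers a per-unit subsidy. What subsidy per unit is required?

At a buyer price of 47, quantity demanded is 660.5 − 5.5·47 = 402.
Sellers supply 402 only when they receive ps with -282 + 9·ps = 402, i.e. ps = 76.
s = ps − pb = 76 − 47 = 29.

Required subsidy s = £29 per unit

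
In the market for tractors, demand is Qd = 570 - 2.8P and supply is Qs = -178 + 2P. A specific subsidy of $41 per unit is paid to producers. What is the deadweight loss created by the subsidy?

Pre-subsidy: 570 - 2.8P = -178 + 2P gives P* = 935/6, Q* = 401/3.
With the subsidy, sellers receive Ps = Pb + 41 for each unit, where Pb is the price buyers pay.
Supply in terms of Pb becomes Qs = -178 + 2(Pb + 41) = -96 + 2Pb. Setting this equal to demand: 570 - 2.8Pb = -96 + 2Pb, so Pb = 138.75.
Sellers receive Ps = 138.75 + 41 = 179.75; Q' = 570 − 2.8·138.75 = 181.5.
The subsidy expands output by 181.5 − 401/3 = 287/6 past the efficient level; on those units the gap between marginal cost and willingness to pay runs from 0 up to 41.
DWL = ½ × 41 × 287/6 = 11767/12.

Deadweight loss = 11767/12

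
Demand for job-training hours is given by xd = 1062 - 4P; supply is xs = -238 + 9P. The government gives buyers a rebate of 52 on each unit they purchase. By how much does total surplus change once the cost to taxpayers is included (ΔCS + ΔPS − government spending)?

Net change in total surplus = -3744

Pre-subsidy: 1062 - 4P = -238 + 9P gives P* = 100, x* = 662.
With the rebate, buyers effectively pay Pb = Ps − 52, where Ps is the price sellers receive.
Demand in terms of Ps becomes xd = 1062 − 4(Ps − 52) = 1270 - 4Ps. Setting this equal to supply: 1270 - 4Ps = -238 + 9Ps, so Ps = 116.
Buyers pay Pb = 116 − 52 = 64; x' = -238 + 9·116 = 806.
ΔCS = ½(662 + 806)(100 − 64) = 26424; ΔPS = ½(662 + 806)(116 − 100) = 11744.
Government spending = 52 × 806 = 41912.
Net change = 26424 + 11744 − 41912 = -3744. The loss equals the DWL triangle ½·52·144.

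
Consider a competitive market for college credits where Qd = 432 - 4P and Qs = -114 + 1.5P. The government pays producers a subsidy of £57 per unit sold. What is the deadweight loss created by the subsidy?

Deadweight loss = 19494/11

Pre-subsidy: 432 - 4P = -114 + 1.5P gives P* = 1092/11, Q* = 384/11.
With the subsidy, sellers receive Ps = Pb + 57 for each unit, where Pb is the price buyers pay.
Supply in terms of Pb becomes Qs = -114 + 1.5(Pb + 57) = -28.5 + 1.5Pb. Setting this equal to demand: 432 - 4Pb = -28.5 + 1.5Pb, so Pb = 921/11.
Sellers receive Ps = 921/11 + 57 = 1548/11; Q' = 432 − 4·(921/11) = 1068/11.
The subsidy expands output by 1068/11 − 384/11 = 684/11 past the efficient level; on those units the gap between marginal cost and willingness to pay runs from 0 up to 57.
DWL = ½ × 57 × 684/11 = 19494/11.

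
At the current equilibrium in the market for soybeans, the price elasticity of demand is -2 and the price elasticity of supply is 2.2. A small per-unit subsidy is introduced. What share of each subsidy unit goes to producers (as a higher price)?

For a small subsidy around the equilibrium, the benefit split depends on the relative slopes, which at a point are proportional to the elasticities.
Buyer share = εs/(εs + |εd|) = 2.2/(2.2 + 2) = 11/21; seller share = |εd|/(εs + |εd|) = 10/21.
So producers capture 10/21 of the subsidy.

Producer share = 10/21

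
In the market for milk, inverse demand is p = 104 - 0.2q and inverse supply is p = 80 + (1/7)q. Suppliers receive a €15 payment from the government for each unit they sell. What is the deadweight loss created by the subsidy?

Pre-subsidy: 104 - 0.2q = 80 + (1/7)q gives q* = 70 and p* = 90.
With the subsidy, sellers receive ps = pb + 15 for each unit, where pb is the price buyers pay.
On the curves, pb = 104 - 0.2q and ps = 80 + (1/7)q; the wedge ps − pb = 15 gives 80 + (1/7)q − (104 - 0.2q) = 15, so q' = 113.75.
Then pb = 104 − 0.2·113.75 = 81.25 and ps = 80 + (1/7)·113.75 = 96.25.
The subsidy expands output by 113.75 − 70 = 43.75 past the efficient level; on those units the gap between marginal cost and willingness to pay runs from 0 up to 15.
DWL = ½ × 15 × 43.75 = 328.125.

Deadweight loss = €328.125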